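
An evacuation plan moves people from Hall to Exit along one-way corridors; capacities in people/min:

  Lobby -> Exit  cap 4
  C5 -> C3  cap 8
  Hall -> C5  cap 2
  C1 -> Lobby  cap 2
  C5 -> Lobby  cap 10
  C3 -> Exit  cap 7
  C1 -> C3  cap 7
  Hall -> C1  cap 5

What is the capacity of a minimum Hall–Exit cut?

Augment Hall→C1→Lobby→Exit: bottleneck 2, flow now 2.
Augment Hall→C1→C3→Exit: bottleneck 3, flow now 5.
Augment Hall→C5→Lobby→Exit: bottleneck 2, flow now 7.
No augmenting path remains; maximum flow = 7.
By max-flow min-cut, the minimum cut capacity equals the max flow.
In the residual graph, reachable from Hall: {Hall}.
Min-cut edges: Hall→C1 (5), Hall→C5 (2); capacity 5 + 2 = 7.

7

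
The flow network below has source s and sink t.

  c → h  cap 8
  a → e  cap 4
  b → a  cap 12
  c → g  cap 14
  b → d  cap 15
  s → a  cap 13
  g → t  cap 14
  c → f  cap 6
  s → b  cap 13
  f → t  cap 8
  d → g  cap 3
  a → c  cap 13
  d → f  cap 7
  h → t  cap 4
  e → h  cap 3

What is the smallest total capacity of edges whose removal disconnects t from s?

26

Augment s→a→c→f→t: bottleneck 6, flow now 6.
Augment s→a→c→g→t: bottleneck 7, flow now 13.
Augment s→b→d→f→t: bottleneck 2, flow now 15.
Augment s→b→d→g→t: bottleneck 3, flow now 18.
Augment s→b→a→e→h→t: bottleneck 3, flow now 21.
Augment s→b→d→f→c→g→t: bottleneck 4, flow now 25. (uses reverse residual edge)
Augment s→b→d→f→c→h→t: bottleneck 1, flow now 26. (uses reverse residual edge)
No augmenting path remains; maximum flow = 26.
By max-flow min-cut, the minimum cut capacity equals the max flow.
In the residual graph, reachable from s: {s}.
Min-cut edges: s→a (13), s→b (13); capacity 13 + 13 = 26.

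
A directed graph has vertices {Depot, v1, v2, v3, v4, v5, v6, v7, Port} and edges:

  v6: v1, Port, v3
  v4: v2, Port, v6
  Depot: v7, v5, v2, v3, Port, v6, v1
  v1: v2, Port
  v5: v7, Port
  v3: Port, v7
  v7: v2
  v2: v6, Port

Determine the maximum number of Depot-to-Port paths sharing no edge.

Assign every edge capacity 1; by Menger, the answer equals the max flow.
Path Depot→Port (+1); total 1.
Path Depot→v1→Port (+1); total 2.
Path Depot→v2→Port (+1); total 3.
Path Depot→v3→Port (+1); total 4.
Path Depot→v5→Port (+1); total 5.
Path Depot→v6→Port (+1); total 6.
No residual Depot→Port path; max flow = 6.
Certifying cut of size 6: {Depot→Port, Depot→v5, v1→Port, v2→Port, v3→Port, v6→Port}.

6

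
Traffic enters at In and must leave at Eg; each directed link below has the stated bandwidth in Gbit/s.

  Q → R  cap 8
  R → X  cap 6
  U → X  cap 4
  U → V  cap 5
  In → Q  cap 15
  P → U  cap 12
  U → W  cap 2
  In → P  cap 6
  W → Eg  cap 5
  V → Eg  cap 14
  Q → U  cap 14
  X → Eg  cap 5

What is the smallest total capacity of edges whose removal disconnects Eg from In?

12

Augment In→P→U→V→Eg: bottleneck 5, flow now 5.
Augment In→P→U→W→Eg: bottleneck 1, flow now 6.
Augment In→Q→R→X→Eg: bottleneck 5, flow now 11.
Augment In→Q→U→W→Eg: bottleneck 1, flow now 12.
No augmenting path remains; maximum flow = 12.
By max-flow min-cut, the minimum cut capacity equals the max flow.
In the residual graph, reachable from In: {In, P, Q, R, U, X}.
Min-cut edges: U→V (5), U→W (2), X→Eg (5); capacity 5 + 2 + 5 = 12.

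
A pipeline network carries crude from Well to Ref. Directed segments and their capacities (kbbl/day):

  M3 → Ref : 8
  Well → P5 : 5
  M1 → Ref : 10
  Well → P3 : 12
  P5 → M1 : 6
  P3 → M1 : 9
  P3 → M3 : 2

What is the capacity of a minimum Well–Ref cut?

12

Augment Well→P3→M3→Ref: bottleneck 2, flow now 2.
Augment Well→P3→M1→Ref: bottleneck 9, flow now 11.
Augment Well→P5→M1→Ref: bottleneck 1, flow now 12.
No augmenting path remains; maximum flow = 12.
By max-flow min-cut, the minimum cut capacity equals the max flow.
In the residual graph, reachable from Well: {Well, P3, P5, M1}.
Min-cut edges: P3→M3 (2), M1→Ref (10); capacity 2 + 10 = 12.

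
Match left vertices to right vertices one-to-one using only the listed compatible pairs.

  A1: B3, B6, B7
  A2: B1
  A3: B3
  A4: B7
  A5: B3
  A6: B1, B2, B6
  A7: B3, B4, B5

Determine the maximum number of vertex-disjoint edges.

Unit-capacity flow: source→left, listed edges, right→sink; max matching = max flow.
Augmenting path A1→B3 (+1); matched 1.
Augmenting path A2→B1 (+1); matched 2.
Augmenting path A4→B7 (+1); matched 3.
Augmenting path A6→B2 (+1); matched 4.
Augmenting path A7→B4 (+1); matched 5.
Augmenting path A3→B3→A1→B6 (+1); matched 6.
No augmenting path remains; maximum matching = 6.
König certificate: {A1, A2, A4, A6, A7, B3} is a vertex cover of size 6 (every listed pair touches it), so no matching can be larger.

6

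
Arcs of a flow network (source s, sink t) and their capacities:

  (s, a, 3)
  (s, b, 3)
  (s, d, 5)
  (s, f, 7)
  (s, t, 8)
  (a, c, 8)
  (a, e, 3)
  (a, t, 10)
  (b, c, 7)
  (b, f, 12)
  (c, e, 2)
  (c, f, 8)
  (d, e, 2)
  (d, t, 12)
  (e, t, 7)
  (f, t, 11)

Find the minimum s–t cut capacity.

26

Augment s→t: bottleneck 8, flow now 8.
Augment s→a→t: bottleneck 3, flow now 11.
Augment s→d→t: bottleneck 5, flow now 16.
Augment s→f→t: bottleneck 7, flow now 23.
Augment s→b→f→t: bottleneck 3, flow now 26.
No augmenting path remains; maximum flow = 26.
By max-flow min-cut, the minimum cut capacity equals the max flow.
In the residual graph, reachable from s: {s}.
Min-cut edges: s→a (3), s→b (3), s→d (5), s→f (7), s→t (8); capacity 3 + 3 + 5 + 7 + 8 = 26.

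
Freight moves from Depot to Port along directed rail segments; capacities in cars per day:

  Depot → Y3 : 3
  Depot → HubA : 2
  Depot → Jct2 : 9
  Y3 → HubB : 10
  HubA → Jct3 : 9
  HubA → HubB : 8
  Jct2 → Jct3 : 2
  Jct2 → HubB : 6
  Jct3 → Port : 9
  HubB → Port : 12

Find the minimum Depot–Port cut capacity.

13

Augment Depot→Y3→HubB→Port: bottleneck 3, flow now 3.
Augment Depot→HubA→Jct3→Port: bottleneck 2, flow now 5.
Augment Depot→Jct2→Jct3→Port: bottleneck 2, flow now 7.
Augment Depot→Jct2→HubB→Port: bottleneck 6, flow now 13.
No augmenting path remains; maximum flow = 13.
By max-flow min-cut, the minimum cut capacity equals the max flow.
In the residual graph, reachable from Depot: {Depot, Jct2}.
Min-cut edges: Depot→Y3 (3), Depot→HubA (2), Jct2→Jct3 (2), Jct2→HubB (6); capacity 3 + 2 + 2 + 6 = 13.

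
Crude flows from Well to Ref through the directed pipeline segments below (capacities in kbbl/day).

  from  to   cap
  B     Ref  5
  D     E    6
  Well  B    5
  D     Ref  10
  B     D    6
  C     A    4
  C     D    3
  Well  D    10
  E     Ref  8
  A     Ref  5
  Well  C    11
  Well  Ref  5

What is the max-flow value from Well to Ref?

27

Augment Well→Ref: bottleneck 5, flow now 5.
Augment Well→B→Ref: bottleneck 5, flow now 10.
Augment Well→D→Ref: bottleneck 10, flow now 20.
Augment Well→C→A→Ref: bottleneck 4, flow now 24.
Augment Well→C→D→E→Ref: bottleneck 3, flow now 27.
No augmenting path remains; maximum flow = 27.
In the residual graph, reachable from Well: {Well, C}.
Min-cut edges: Well→B (5), Well→D (10), Well→Ref (5), C→A (4), C→D (3); capacity 5 + 10 + 5 + 4 + 3 = 27.
This cut is saturated, so no flow can exceed 27.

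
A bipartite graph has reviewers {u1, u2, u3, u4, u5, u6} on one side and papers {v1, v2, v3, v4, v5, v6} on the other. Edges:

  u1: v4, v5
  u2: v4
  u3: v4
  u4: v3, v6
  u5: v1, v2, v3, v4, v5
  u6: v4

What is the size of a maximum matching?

Unit-capacity flow: source→left, listed edges, right→sink; max matching = max flow.
Augmenting path u1→v4 (+1); matched 1.
Augmenting path u4→v3 (+1); matched 2.
Augmenting path u5→v1 (+1); matched 3.
Augmenting path u2→v4→u1→v5 (+1); matched 4.
No augmenting path remains; maximum matching = 4.
König certificate: {u1, u4, u5, v4} is a vertex cover of size 4 (every listed pair touches it), so no matching can be larger.

4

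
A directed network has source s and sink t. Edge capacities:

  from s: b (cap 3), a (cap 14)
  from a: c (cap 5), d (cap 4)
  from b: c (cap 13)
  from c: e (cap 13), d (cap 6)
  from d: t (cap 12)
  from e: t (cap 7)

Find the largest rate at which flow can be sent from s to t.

Augment s→a→d→t: bottleneck 4, flow now 4.
Augment s→a→c→d→t: bottleneck 5, flow now 9.
Augment s→b→c→d→t: bottleneck 1, flow now 10.
Augment s→b→c→e→t: bottleneck 2, flow now 12.
No augmenting path remains; maximum flow = 12.
In the residual graph, reachable from s: {s, a}.
Min-cut edges: s→b (3), a→c (5), a→d (4); capacity 3 + 5 + 4 = 12.
This cut is saturated, so no flow can exceed 12.

12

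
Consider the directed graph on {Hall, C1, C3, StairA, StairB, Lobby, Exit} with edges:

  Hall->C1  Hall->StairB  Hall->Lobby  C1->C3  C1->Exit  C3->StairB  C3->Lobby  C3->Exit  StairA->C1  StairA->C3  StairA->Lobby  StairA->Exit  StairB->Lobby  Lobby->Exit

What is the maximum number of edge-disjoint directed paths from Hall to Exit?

2

Assign every edge capacity 1; by Menger, the answer equals the max flow.
Path Hall→C1→Exit (+1); total 1.
Path Hall→Lobby→Exit (+1); total 2.
No residual Hall→Exit path; max flow = 2.
Certifying cut of size 2: {Hall→C1, Lobby→Exit}.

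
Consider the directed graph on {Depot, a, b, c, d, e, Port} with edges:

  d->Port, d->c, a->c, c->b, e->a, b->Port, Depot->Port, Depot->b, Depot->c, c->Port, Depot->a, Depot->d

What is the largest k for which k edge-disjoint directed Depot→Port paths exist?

4

Assign every edge capacity 1; by Menger, the answer equals the max flow.
Path Depot→Port (+1); total 1.
Path Depot→b→Port (+1); total 2.
Path Depot→c→Port (+1); total 3.
Path Depot→d→Port (+1); total 4.
No residual Depot→Port path; max flow = 4.
Certifying cut of size 4: {Depot→Port, Depot→d, b→Port, c→Port}.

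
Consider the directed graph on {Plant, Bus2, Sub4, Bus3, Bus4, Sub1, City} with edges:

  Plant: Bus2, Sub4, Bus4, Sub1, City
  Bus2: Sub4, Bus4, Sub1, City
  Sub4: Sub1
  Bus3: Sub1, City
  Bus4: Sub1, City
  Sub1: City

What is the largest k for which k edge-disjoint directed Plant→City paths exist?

Assign every edge capacity 1; by Menger, the answer equals the max flow.
Path Plant→City (+1); total 1.
Path Plant→Bus2→City (+1); total 2.
Path Plant→Bus4→City (+1); total 3.
Path Plant→Sub1→City (+1); total 4.
No residual Plant→City path; max flow = 4.
Certifying cut of size 4: {Plant→Bus2, Plant→Bus4, Plant→City, Sub1→City}.

4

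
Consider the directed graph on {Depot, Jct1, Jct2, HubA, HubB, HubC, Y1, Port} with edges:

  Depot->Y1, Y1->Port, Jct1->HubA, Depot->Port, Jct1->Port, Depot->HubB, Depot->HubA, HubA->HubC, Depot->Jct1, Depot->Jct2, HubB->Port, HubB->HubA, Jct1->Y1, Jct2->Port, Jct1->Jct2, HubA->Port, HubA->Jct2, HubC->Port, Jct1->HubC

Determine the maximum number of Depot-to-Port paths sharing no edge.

Assign every edge capacity 1; by Menger, the answer equals the max flow.
Path Depot→Port (+1); total 1.
Path Depot→Jct1→Port (+1); total 2.
Path Depot→Jct2→Port (+1); total 3.
Path Depot→HubA→Port (+1); total 4.
Path Depot→HubB→Port (+1); total 5.
Path Depot→Y1→Port (+1); total 6.
No residual Depot→Port path; max flow = 6.
Certifying cut of size 6: {Depot→HubA, Depot→HubB, Depot→Jct1, Depot→Jct2, Depot→Port, Depot→Y1}.

6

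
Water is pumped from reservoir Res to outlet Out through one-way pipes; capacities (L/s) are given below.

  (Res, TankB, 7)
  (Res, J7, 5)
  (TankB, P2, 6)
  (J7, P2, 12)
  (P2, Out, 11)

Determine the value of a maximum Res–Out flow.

11

Augment Res→TankB→P2→Out: bottleneck 6, flow now 6.
Augment Res→J7→P2→Out: bottleneck 5, flow now 11.
No augmenting path remains; maximum flow = 11.
In the residual graph, reachable from Res: {Res, TankB}.
Min-cut edges: Res→J7 (5), TankB→P2 (6); capacity 5 + 6 = 11.
This cut is saturated, so no flow can exceed 11.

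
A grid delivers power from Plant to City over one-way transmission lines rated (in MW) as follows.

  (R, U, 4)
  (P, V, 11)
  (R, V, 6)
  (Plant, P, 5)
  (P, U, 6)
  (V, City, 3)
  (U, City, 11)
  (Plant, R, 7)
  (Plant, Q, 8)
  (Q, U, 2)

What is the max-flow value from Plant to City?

14

Augment Plant→P→U→City: bottleneck 5, flow now 5.
Augment Plant→Q→U→City: bottleneck 2, flow now 7.
Augment Plant→R→U→City: bottleneck 4, flow now 11.
Augment Plant→R→V→City: bottleneck 3, flow now 14.
No augmenting path remains; maximum flow = 14.
In the residual graph, reachable from Plant: {Plant, Q}.
Min-cut edges: Plant→P (5), Plant→R (7), Q→U (2); capacity 5 + 7 + 2 = 14.
This cut is saturated, so no flow can exceed 14.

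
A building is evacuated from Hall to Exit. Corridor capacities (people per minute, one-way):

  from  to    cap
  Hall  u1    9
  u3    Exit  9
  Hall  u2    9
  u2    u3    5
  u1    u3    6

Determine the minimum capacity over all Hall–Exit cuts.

9

Augment Hall→u1→u3→Exit: bottleneck 6, flow now 6.
Augment Hall→u2→u3→Exit: bottleneck 3, flow now 9.
No augmenting path remains; maximum flow = 9.
By max-flow min-cut, the minimum cut capacity equals the max flow.
In the residual graph, reachable from Hall: {Hall, u1, u2, u3}.
Min-cut edges: u3→Exit (9); capacity 9 = 9.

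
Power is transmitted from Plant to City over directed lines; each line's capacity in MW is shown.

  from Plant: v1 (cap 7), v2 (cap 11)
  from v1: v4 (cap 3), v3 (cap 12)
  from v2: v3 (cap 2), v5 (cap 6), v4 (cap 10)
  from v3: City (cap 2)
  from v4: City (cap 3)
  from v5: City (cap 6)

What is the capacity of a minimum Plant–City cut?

11

Augment Plant→v1→v3→City: bottleneck 2, flow now 2.
Augment Plant→v1→v4→City: bottleneck 3, flow now 5.
Augment Plant→v2→v5→City: bottleneck 6, flow now 11.
No augmenting path remains; maximum flow = 11.
By max-flow min-cut, the minimum cut capacity equals the max flow.
In the residual graph, reachable from Plant: {Plant, v1, v2, v3, v4}.
Min-cut edges: v2→v5 (6), v3→City (2), v4→City (3); capacity 6 + 2 + 3 = 11.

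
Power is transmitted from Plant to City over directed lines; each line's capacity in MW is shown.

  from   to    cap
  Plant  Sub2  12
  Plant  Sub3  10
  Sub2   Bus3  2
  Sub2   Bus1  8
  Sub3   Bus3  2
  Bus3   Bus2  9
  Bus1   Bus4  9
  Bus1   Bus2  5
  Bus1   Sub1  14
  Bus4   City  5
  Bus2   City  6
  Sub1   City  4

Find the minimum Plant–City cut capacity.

Augment Plant→Sub2→Bus3→Bus2→City: bottleneck 2, flow now 2.
Augment Plant→Sub2→Bus1→Bus4→City: bottleneck 5, flow now 7.
Augment Plant→Sub2→Bus1→Bus2→City: bottleneck 3, flow now 10.
Augment Plant→Sub3→Bus3→Bus2→City: bottleneck 1, flow now 11.
Augment Plant→Sub3→Bus3→Bus2→Bus1→Sub1→City: bottleneck 1, flow now 12. (uses reverse residual edge)
No augmenting path remains; maximum flow = 12.
By max-flow min-cut, the minimum cut capacity equals the max flow.
In the residual graph, reachable from Plant: {Plant, Sub2, Sub3}.
Min-cut edges: Sub2→Bus3 (2), Sub2→Bus1 (8), Sub3→Bus3 (2); capacity 2 + 8 + 2 = 12.

12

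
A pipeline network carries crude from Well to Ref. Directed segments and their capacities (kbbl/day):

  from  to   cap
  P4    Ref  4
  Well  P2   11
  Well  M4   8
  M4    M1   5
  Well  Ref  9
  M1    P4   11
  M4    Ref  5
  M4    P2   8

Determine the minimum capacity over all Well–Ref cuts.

17

Augment Well→Ref: bottleneck 9, flow now 9.
Augment Well→M4→Ref: bottleneck 5, flow now 14.
Augment Well→M4→M1→P4→Ref: bottleneck 3, flow now 17.
No augmenting path remains; maximum flow = 17.
By max-flow min-cut, the minimum cut capacity equals the max flow.
In the residual graph, reachable from Well: {Well, P2}.
Min-cut edges: Well→M4 (8), Well→Ref (9); capacity 8 + 9 = 17.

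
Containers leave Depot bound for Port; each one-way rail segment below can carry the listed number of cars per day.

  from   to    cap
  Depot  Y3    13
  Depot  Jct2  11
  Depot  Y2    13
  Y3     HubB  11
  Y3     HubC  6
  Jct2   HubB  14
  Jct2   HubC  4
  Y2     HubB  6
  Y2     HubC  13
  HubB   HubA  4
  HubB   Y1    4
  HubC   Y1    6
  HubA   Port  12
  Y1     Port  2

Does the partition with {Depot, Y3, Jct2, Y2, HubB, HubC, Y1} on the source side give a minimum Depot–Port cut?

Given cut capacity: 4 + 2 = 6.
Augment Depot→Y3→HubB→HubA→Port: bottleneck 4, flow now 4.
Augment Depot→Y3→HubB→Y1→Port: bottleneck 2, flow now 6.
No augmenting path remains; maximum flow = 6.
Cut capacity 6 equals the max flow, so it is a minimum cut.

Yes — it is a minimum cut (capacity 6).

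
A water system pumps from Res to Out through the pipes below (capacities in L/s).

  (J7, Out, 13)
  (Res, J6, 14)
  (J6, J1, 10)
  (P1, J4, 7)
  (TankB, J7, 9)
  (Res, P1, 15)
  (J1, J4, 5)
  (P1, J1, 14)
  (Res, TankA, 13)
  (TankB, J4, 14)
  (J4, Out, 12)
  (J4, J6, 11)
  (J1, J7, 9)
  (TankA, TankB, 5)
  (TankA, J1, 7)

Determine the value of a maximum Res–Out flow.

25

Augment Res→P1→J4→Out: bottleneck 7, flow now 7.
Augment Res→TankA→TankB→J4→Out: bottleneck 5, flow now 12.
Augment Res→TankA→J1→J7→Out: bottleneck 7, flow now 19.
Augment Res→J6→J1→J7→Out: bottleneck 2, flow now 21.
Augment Res→J6→J1→J4→TankB→J7→Out: bottleneck 4, flow now 25. (uses reverse residual edge)
No augmenting path remains; maximum flow = 25.
In the residual graph, reachable from Res: {Res, TankA, J6, P1, TankB, J1, J4, J7}.
Min-cut edges: J4→Out (12), J7→Out (13); capacity 12 + 13 = 25.
This cut is saturated, so no flow can exceed 25.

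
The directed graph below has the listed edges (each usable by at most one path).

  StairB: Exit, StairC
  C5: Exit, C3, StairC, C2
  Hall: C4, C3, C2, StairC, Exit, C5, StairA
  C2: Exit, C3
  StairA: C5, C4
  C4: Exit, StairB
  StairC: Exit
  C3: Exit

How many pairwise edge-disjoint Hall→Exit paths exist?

7

Assign every edge capacity 1; by Menger, the answer equals the max flow.
Path Hall→Exit (+1); total 1.
Path Hall→C2→Exit (+1); total 2.
Path Hall→C5→Exit (+1); total 3.
Path Hall→C3→Exit (+1); total 4.
Path Hall→C4→Exit (+1); total 5.
Path Hall→StairC→Exit (+1); total 6.
Path Hall→StairA→C4→StairB→Exit (+1); total 7.
No residual Hall→Exit path; max flow = 7.
Certifying cut of size 7: {Hall→C2, Hall→C3, Hall→C4, Hall→C5, Hall→Exit, Hall→StairA, Hall→StairC}.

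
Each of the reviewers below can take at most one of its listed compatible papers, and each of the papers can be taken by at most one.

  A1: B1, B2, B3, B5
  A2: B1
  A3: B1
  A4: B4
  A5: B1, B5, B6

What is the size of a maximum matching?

4

Unit-capacity flow: source→left, listed edges, right→sink; max matching = max flow.
Augmenting path A1→B1 (+1); matched 1.
Augmenting path A4→B4 (+1); matched 2.
Augmenting path A5→B5 (+1); matched 3.
Augmenting path A2→B1→A1→B2 (+1); matched 4.
No augmenting path remains; maximum matching = 4.
König certificate: {A1, A4, A5, B1} is a vertex cover of size 4 (every listed pair touches it), so no matching can be larger.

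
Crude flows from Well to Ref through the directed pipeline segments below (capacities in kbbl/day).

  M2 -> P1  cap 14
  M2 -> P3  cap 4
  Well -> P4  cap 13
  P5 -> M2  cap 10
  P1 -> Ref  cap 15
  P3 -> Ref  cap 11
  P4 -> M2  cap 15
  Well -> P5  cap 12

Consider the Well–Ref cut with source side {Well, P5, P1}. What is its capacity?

Edges leaving {Well, P5, P1}: Well→P4 (13), P5→M2 (10), P1→Ref (15).
Cut capacity = 13 + 10 + 15 = 38.

38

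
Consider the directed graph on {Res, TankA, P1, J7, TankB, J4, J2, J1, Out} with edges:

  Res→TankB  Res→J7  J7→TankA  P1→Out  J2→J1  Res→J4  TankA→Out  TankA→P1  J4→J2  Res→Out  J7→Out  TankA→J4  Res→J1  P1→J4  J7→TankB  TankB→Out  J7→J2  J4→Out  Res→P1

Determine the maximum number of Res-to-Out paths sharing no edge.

5

Assign every edge capacity 1; by Menger, the answer equals the max flow.
Path Res→Out (+1); total 1.
Path Res→P1→Out (+1); total 2.
Path Res→J7→Out (+1); total 3.
Path Res→TankB→Out (+1); total 4.
Path Res→J4→Out (+1); total 5.
No residual Res→Out path; max flow = 5.
Certifying cut of size 5: {Res→J4, Res→J7, Res→Out, Res→P1, Res→TankB}.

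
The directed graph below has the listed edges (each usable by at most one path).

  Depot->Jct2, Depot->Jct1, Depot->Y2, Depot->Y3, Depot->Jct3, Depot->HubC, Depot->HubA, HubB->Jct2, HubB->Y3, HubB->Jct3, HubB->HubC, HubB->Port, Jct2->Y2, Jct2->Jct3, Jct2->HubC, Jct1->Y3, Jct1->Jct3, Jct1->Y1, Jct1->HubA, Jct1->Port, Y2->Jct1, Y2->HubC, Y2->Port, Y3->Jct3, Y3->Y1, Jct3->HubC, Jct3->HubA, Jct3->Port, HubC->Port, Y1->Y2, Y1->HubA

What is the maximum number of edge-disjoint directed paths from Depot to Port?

Assign every edge capacity 1; by Menger, the answer equals the max flow.
Path Depot→Jct1→Port (+1); total 1.
Path Depot→Y2→Port (+1); total 2.
Path Depot→Jct3→Port (+1); total 3.
Path Depot→HubC→Port (+1); total 4.
No residual Depot→Port path; max flow = 4.
Certifying cut of size 4: {HubC→Port, Jct1→Port, Jct3→Port, Y2→Port}.

4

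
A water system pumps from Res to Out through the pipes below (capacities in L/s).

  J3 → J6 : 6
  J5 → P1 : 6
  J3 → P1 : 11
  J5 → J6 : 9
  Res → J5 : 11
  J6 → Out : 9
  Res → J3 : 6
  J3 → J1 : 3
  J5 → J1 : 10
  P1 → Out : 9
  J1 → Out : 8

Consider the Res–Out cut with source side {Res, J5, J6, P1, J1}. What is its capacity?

Edges leaving {Res, J5, J6, P1, J1}: Res→J3 (6), J6→Out (9), P1→Out (9), J1→Out (8).
Cut capacity = 6 + 9 + 9 + 8 = 32.

32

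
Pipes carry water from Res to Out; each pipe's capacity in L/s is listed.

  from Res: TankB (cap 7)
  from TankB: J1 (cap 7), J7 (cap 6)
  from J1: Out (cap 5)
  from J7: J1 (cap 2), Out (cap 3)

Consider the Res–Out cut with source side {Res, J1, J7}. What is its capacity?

15

Edges leaving {Res, J1, J7}: Res→TankB (7), J1→Out (5), J7→Out (3).
Cut capacity = 7 + 5 + 3 = 15.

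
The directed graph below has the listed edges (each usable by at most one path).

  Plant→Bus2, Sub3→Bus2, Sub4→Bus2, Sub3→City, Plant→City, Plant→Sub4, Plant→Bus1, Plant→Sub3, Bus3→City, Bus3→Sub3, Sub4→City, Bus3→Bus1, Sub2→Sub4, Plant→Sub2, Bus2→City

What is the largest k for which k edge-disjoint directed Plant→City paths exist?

4

Assign every edge capacity 1; by Menger, the answer equals the max flow.
Path Plant→City (+1); total 1.
Path Plant→Sub3→City (+1); total 2.
Path Plant→Sub4→City (+1); total 3.
Path Plant→Bus2→City (+1); total 4.
No residual Plant→City path; max flow = 4.
Certifying cut of size 4: {Bus2→City, Plant→City, Plant→Sub3, Sub4→City}.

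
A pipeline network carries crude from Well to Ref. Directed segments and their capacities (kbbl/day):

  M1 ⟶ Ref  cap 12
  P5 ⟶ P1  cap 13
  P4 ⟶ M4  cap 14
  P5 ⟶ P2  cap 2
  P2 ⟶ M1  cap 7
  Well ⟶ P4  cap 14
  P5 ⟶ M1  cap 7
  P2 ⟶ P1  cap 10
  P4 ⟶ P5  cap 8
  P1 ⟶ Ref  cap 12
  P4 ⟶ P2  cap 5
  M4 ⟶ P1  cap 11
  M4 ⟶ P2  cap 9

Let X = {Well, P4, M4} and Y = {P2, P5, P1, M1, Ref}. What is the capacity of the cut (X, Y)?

Edges leaving {Well, P4, M4}: P4→P2 (5), P4→P5 (8), M4→P2 (9), M4→P1 (11).
Cut capacity = 5 + 8 + 9 + 11 = 33.

33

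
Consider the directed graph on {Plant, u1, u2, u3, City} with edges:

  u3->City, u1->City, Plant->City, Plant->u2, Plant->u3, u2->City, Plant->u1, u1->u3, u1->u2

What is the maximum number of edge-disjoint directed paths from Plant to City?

4

Assign every edge capacity 1; by Menger, the answer equals the max flow.
Path Plant→City (+1); total 1.
Path Plant→u1→City (+1); total 2.
Path Plant→u2→City (+1); total 3.
Path Plant→u3→City (+1); total 4.
No residual Plant→City path; max flow = 4.
Certifying cut of size 4: {Plant→City, Plant→u1, Plant→u2, Plant→u3}.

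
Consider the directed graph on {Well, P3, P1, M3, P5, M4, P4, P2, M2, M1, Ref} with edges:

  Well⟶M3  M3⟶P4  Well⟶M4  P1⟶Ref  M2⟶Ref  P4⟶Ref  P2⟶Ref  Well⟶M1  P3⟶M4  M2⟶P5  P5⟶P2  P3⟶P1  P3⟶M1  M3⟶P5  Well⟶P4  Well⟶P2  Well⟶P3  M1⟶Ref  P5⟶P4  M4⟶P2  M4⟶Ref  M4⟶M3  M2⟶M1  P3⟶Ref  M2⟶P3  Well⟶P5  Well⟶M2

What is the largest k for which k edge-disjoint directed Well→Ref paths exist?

6

Assign every edge capacity 1; by Menger, the answer equals the max flow.
Path Well→P3→Ref (+1); total 1.
Path Well→M4→Ref (+1); total 2.
Path Well→P4→Ref (+1); total 3.
Path Well→P2→Ref (+1); total 4.
Path Well→M2→Ref (+1); total 5.
Path Well→M1→Ref (+1); total 6.
No residual Well→Ref path; max flow = 6.
Certifying cut of size 6: {P2→Ref, P4→Ref, Well→M1, Well→M2, Well→M4, Well→P3}.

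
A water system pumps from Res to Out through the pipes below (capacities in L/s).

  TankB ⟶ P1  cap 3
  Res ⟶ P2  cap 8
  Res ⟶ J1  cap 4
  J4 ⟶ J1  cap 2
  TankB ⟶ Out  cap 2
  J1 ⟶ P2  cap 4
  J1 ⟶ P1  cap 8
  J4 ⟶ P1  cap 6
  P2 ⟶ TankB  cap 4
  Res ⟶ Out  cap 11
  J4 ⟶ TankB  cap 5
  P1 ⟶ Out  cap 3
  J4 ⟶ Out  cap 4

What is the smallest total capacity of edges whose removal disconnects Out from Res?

16

Augment Res→Out: bottleneck 11, flow now 11.
Augment Res→J1→P1→Out: bottleneck 3, flow now 14.
Augment Res→P2→TankB→Out: bottleneck 2, flow now 16.
No augmenting path remains; maximum flow = 16.
By max-flow min-cut, the minimum cut capacity equals the max flow.
In the residual graph, reachable from Res: {Res, J1, P2, TankB, P1}.
Min-cut edges: Res→Out (11), TankB→Out (2), P1→Out (3); capacity 11 + 2 + 3 = 16.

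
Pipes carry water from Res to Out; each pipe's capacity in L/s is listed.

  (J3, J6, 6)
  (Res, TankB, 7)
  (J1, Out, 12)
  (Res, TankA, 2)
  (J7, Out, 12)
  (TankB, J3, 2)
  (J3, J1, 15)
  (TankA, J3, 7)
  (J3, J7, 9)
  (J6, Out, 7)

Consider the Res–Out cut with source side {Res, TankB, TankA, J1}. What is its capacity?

21

Edges leaving {Res, TankB, TankA, J1}: TankB→J3 (2), TankA→J3 (7), J1→Out (12).
Cut capacity = 2 + 7 + 12 = 21.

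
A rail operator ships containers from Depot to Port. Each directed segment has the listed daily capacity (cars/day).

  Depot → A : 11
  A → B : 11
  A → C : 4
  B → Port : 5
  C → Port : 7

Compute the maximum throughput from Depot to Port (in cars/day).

Augment Depot→A→B→Port: bottleneck 5, flow now 5.
Augment Depot→A→C→Port: bottleneck 4, flow now 9.
No augmenting path remains; maximum flow = 9.
In the residual graph, reachable from Depot: {Depot, A, B}.
Min-cut edges: A→C (4), B→Port (5); capacity 4 + 5 = 9.
This cut is saturated, so no flow can exceed 9.

9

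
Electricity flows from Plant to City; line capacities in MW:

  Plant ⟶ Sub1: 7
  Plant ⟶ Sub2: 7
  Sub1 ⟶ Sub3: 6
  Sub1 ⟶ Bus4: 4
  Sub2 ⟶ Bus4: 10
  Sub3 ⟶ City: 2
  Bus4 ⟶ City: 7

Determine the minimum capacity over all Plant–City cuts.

Augment Plant→Sub1→Sub3→City: bottleneck 2, flow now 2.
Augment Plant→Sub1→Bus4→City: bottleneck 4, flow now 6.
Augment Plant→Sub2→Bus4→City: bottleneck 3, flow now 9.
No augmenting path remains; maximum flow = 9.
By max-flow min-cut, the minimum cut capacity equals the max flow.
In the residual graph, reachable from Plant: {Plant, Sub1, Sub2, Sub3, Bus4}.
Min-cut edges: Sub3→City (2), Bus4→City (7); capacity 2 + 7 = 9.

9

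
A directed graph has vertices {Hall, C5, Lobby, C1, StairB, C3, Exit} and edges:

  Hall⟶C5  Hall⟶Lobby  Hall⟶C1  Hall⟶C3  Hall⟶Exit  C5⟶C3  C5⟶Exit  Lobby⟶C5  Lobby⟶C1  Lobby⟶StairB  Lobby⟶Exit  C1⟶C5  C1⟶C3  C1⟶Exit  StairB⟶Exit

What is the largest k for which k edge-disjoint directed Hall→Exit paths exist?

4

Assign every edge capacity 1; by Menger, the answer equals the max flow.
Path Hall→Exit (+1); total 1.
Path Hall→C5→Exit (+1); total 2.
Path Hall→Lobby→Exit (+1); total 3.
Path Hall→C1→Exit (+1); total 4.
No residual Hall→Exit path; max flow = 4.
Certifying cut of size 4: {Hall→C1, Hall→C5, Hall→Exit, Hall→Lobby}.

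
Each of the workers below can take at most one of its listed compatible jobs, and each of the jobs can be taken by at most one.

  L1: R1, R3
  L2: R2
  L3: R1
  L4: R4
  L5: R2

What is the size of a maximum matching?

Unit-capacity flow: source→left, listed edges, right→sink; max matching = max flow.
Augmenting path L1→R1 (+1); matched 1.
Augmenting path L2→R2 (+1); matched 2.
Augmenting path L4→R4 (+1); matched 3.
Augmenting path L3→R1→L1→R3 (+1); matched 4.
No augmenting path remains; maximum matching = 4.
König certificate: {L1, L3, L4, R2} is a vertex cover of size 4 (every listed pair touches it), so no matching can be larger.

4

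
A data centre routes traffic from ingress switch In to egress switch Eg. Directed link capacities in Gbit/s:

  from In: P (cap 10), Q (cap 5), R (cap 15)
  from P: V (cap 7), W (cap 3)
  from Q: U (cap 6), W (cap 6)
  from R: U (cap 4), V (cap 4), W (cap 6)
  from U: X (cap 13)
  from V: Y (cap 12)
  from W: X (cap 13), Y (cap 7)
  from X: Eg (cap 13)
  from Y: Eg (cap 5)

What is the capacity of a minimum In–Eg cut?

Augment In→P→V→Y→Eg: bottleneck 5, flow now 5.
Augment In→P→W→X→Eg: bottleneck 3, flow now 8.
Augment In→Q→U→X→Eg: bottleneck 5, flow now 13.
Augment In→R→U→X→Eg: bottleneck 4, flow now 17.
Augment In→R→W→X→Eg: bottleneck 1, flow now 18.
No augmenting path remains; maximum flow = 18.
By max-flow min-cut, the minimum cut capacity equals the max flow.
In the residual graph, reachable from In: {In, P, Q, R, U, V, W, X, Y}.
Min-cut edges: X→Eg (13), Y→Eg (5); capacity 13 + 5 = 18.

18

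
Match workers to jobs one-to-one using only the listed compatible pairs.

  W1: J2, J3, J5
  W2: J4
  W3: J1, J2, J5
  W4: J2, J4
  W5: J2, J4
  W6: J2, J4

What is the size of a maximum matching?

4

Unit-capacity flow: source→left, listed edges, right→sink; max matching = max flow.
Augmenting path W1→J2 (+1); matched 1.
Augmenting path W2→J4 (+1); matched 2.
Augmenting path W3→J1 (+1); matched 3.
Augmenting path W4→J2→W1→J3 (+1); matched 4.
No augmenting path remains; maximum matching = 4.
König certificate: {W1, W3, J2, J4} is a vertex cover of size 4 (every listed pair touches it), so no matching can be larger.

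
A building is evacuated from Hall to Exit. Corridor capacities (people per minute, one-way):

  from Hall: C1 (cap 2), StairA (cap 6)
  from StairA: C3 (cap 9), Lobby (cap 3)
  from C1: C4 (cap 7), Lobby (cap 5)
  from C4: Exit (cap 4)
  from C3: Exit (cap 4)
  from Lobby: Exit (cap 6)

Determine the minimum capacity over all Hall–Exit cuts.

8

Augment Hall→StairA→C3→Exit: bottleneck 4, flow now 4.
Augment Hall→StairA→Lobby→Exit: bottleneck 2, flow now 6.
Augment Hall→C1→C4→Exit: bottleneck 2, flow now 8.
No augmenting path remains; maximum flow = 8.
By max-flow min-cut, the minimum cut capacity equals the max flow.
In the residual graph, reachable from Hall: {Hall}.
Min-cut edges: Hall→StairA (6), Hall→C1 (2); capacity 6 + 2 = 8.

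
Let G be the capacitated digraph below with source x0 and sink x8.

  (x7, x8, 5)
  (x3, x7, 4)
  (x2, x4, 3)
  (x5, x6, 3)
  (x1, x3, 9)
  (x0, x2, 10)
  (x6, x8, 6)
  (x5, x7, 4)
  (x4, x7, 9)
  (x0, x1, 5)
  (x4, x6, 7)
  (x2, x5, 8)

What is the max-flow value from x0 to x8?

Augment x0→x1→x3→x7→x8: bottleneck 4, flow now 4.
Augment x0→x2→x4→x6→x8: bottleneck 3, flow now 7.
Augment x0→x2→x5→x6→x8: bottleneck 3, flow now 10.
Augment x0→x2→x5→x7→x8: bottleneck 1, flow now 11.
No augmenting path remains; maximum flow = 11.
In the residual graph, reachable from x0: {x0, x1, x2, x3, x5, x7}.
Min-cut edges: x2→x4 (3), x5→x6 (3), x7→x8 (5); capacity 3 + 3 + 5 = 11.
This cut is saturated, so no flow can exceed 11.

11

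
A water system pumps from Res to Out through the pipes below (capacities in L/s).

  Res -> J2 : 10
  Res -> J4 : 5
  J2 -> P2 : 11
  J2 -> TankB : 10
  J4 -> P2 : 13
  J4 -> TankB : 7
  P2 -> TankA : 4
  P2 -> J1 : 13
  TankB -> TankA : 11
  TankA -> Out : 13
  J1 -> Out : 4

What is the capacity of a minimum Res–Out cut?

Augment Res→J2→P2→TankA→Out: bottleneck 4, flow now 4.
Augment Res→J2→P2→J1→Out: bottleneck 4, flow now 8.
Augment Res→J2→TankB→TankA→Out: bottleneck 2, flow now 10.
Augment Res→J4→TankB→TankA→Out: bottleneck 5, flow now 15.
No augmenting path remains; maximum flow = 15.
By max-flow min-cut, the minimum cut capacity equals the max flow.
In the residual graph, reachable from Res: {Res}.
Min-cut edges: Res→J2 (10), Res→J4 (5); capacity 10 + 5 = 15.

15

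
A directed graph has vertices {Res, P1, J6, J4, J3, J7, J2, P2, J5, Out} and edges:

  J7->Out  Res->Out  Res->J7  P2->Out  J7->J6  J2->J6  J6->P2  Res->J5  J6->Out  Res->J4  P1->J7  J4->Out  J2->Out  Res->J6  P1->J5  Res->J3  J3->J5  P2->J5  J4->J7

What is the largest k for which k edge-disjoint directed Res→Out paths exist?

4

Assign every edge capacity 1; by Menger, the answer equals the max flow.
Path Res→Out (+1); total 1.
Path Res→J6→Out (+1); total 2.
Path Res→J4→Out (+1); total 3.
Path Res→J7→Out (+1); total 4.
No residual Res→Out path; max flow = 4.
Certifying cut of size 4: {Res→J4, Res→J6, Res→J7, Res→Out}.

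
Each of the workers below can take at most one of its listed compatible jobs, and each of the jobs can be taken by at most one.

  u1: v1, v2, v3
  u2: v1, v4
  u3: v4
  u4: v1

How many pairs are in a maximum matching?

Unit-capacity flow: source→left, listed edges, right→sink; max matching = max flow.
Augmenting path u1→v1 (+1); matched 1.
Augmenting path u2→v4 (+1); matched 2.
Augmenting path u4→v1→u1→v2 (+1); matched 3.
No augmenting path remains; maximum matching = 3.
König certificate: {u1, v1, v4} is a vertex cover of size 3 (every listed pair touches it), so no matching can be larger.

3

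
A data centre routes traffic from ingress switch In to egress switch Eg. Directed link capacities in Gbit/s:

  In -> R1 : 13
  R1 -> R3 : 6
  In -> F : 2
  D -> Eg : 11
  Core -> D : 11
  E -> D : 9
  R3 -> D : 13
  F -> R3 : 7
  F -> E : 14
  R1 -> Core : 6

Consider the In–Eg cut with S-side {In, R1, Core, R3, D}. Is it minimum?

Given cut capacity: 2 + 11 = 13.
Augment In→F→R3→D→Eg: bottleneck 2, flow now 2.
Augment In→R1→Core→D→Eg: bottleneck 6, flow now 8.
Augment In→R1→R3→D→Eg: bottleneck 3, flow now 11.
No augmenting path remains; maximum flow = 11.
In the residual graph, reachable from In: {In, F, R1, Core, R3, E, D}.
Min-cut edges: D→Eg (11); capacity 11 = 11.
Cut capacity 13 exceeds the max flow 11, so it is not minimum.

No — its capacity is 13, but the minimum cut has capacity 11.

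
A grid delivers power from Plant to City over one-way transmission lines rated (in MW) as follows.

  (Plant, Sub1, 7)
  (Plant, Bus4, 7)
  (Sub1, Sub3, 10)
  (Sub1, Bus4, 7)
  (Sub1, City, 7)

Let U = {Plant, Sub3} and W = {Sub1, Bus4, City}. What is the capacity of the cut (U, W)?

Edges leaving {Plant, Sub3}: Plant→Sub1 (7), Plant→Bus4 (7).
Cut capacity = 7 + 7 = 14.

14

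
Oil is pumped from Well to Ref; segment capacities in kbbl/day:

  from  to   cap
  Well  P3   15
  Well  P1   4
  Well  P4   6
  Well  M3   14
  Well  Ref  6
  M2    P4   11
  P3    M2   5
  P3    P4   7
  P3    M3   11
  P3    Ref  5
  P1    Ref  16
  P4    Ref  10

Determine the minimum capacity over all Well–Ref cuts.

Augment Well→Ref: bottleneck 6, flow now 6.
Augment Well→P3→Ref: bottleneck 5, flow now 11.
Augment Well→P1→Ref: bottleneck 4, flow now 15.
Augment Well→P4→Ref: bottleneck 6, flow now 21.
Augment Well→P3→P4→Ref: bottleneck 4, flow now 25.
No augmenting path remains; maximum flow = 25.
By max-flow min-cut, the minimum cut capacity equals the max flow.
In the residual graph, reachable from Well: {Well, M2, P3, P4, M3}.
Min-cut edges: Well→P1 (4), Well→Ref (6), P3→Ref (5), P4→Ref (10); capacity 4 + 6 + 5 + 10 = 25.

25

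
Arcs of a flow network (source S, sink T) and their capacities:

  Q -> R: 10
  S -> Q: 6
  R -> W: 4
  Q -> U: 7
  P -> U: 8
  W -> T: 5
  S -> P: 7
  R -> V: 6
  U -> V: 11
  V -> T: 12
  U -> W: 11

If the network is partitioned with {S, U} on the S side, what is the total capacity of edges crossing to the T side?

Edges leaving {S, U}: S→P (7), S→Q (6), U→V (11), U→W (11).
Cut capacity = 7 + 6 + 11 + 11 = 35.

35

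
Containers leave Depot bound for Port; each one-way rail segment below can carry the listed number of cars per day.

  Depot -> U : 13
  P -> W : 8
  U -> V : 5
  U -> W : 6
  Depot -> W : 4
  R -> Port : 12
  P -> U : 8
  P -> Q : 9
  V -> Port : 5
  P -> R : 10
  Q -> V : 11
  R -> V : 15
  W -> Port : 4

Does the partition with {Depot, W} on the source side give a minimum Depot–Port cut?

Given cut capacity: 13 + 4 = 17.
Augment Depot→W→Port: bottleneck 4, flow now 4.
Augment Depot→U→V→Port: bottleneck 5, flow now 9.
No augmenting path remains; maximum flow = 9.
In the residual graph, reachable from Depot: {Depot, U, W}.
Min-cut edges: U→V (5), W→Port (4); capacity 5 + 4 = 9.
Cut capacity 17 exceeds the max flow 9, so it is not minimum.

No — its capacity is 17, but the minimum cut has capacity 9.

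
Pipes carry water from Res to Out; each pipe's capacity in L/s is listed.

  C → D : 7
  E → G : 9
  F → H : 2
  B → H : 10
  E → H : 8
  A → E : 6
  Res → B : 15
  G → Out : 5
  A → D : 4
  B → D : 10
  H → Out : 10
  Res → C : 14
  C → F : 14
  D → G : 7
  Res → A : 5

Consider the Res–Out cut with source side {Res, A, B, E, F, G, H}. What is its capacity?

43

Edges leaving {Res, A, B, E, F, G, H}: Res→C (14), A→D (4), B→D (10), G→Out (5), H→Out (10).
Cut capacity = 14 + 4 + 10 + 5 + 10 = 43.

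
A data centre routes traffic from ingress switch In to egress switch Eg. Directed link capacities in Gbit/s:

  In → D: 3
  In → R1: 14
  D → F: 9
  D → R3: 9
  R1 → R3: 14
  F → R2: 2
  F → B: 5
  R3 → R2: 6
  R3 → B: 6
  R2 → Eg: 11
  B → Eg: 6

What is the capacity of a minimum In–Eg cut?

14

Augment In→D→F→R2→Eg: bottleneck 2, flow now 2.
Augment In→D→F→B→Eg: bottleneck 1, flow now 3.
Augment In→R1→R3→R2→Eg: bottleneck 6, flow now 9.
Augment In→R1→R3→B→Eg: bottleneck 5, flow now 14.
No augmenting path remains; maximum flow = 14.
By max-flow min-cut, the minimum cut capacity equals the max flow.
In the residual graph, reachable from In: {In, D, R1, F, R3, B}.
Min-cut edges: F→R2 (2), R3→R2 (6), B→Eg (6); capacity 2 + 6 + 6 = 14.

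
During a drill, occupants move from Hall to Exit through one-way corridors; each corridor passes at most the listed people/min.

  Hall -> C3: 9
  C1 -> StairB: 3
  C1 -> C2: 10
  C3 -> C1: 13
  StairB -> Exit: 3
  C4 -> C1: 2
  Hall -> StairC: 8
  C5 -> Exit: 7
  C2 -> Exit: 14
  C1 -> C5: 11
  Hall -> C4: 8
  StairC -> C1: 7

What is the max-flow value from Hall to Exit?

18

Augment Hall→C3→C1→C2→Exit: bottleneck 9, flow now 9.
Augment Hall→StairC→C1→C2→Exit: bottleneck 1, flow now 10.
Augment Hall→StairC→C1→StairB→Exit: bottleneck 3, flow now 13.
Augment Hall→StairC→C1→C5→Exit: bottleneck 3, flow now 16.
Augment Hall→C4→C1→C5→Exit: bottleneck 2, flow now 18.
No augmenting path remains; maximum flow = 18.
In the residual graph, reachable from Hall: {Hall, StairC, C4}.
Min-cut edges: Hall→C3 (9), StairC→C1 (7), C4→C1 (2); capacity 9 + 7 + 2 = 18.
This cut is saturated, so no flow can exceed 18.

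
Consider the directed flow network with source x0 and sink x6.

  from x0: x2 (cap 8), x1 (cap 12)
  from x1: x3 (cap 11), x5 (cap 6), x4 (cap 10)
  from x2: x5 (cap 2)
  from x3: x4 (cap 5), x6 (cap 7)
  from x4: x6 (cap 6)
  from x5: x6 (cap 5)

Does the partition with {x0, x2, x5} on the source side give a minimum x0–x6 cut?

No — its capacity is 17, but the minimum cut has capacity 14.

Given cut capacity: 12 + 5 = 17.
Augment x0→x1→x3→x6: bottleneck 7, flow now 7.
Augment x0→x1→x4→x6: bottleneck 5, flow now 12.
Augment x0→x2→x5→x6: bottleneck 2, flow now 14.
No augmenting path remains; maximum flow = 14.
In the residual graph, reachable from x0: {x0, x2}.
Min-cut edges: x0→x1 (12), x2→x5 (2); capacity 12 + 2 = 14.
Cut capacity 17 exceeds the max flow 14, so it is not minimum.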